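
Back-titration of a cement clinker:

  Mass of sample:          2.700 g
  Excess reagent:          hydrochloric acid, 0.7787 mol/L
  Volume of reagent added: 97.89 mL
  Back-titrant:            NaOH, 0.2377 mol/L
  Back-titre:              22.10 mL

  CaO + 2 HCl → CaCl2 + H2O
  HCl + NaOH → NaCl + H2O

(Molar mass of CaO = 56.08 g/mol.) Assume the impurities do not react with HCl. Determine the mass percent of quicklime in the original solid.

73.71 %

n(HCl) added = 0.09789 × 0.7787 = 0.07623 mol
n(NaOH) used in back-titration = 0.02210 × 0.2377 = 5.253 × 10^-3 mol
n(HCl) left over = 5.253 × 10^-3 mol (1:1 ratio)
n(HCl) consumed by analyte = 0.07623 − 5.253 × 10^-3 = 0.07097 mol
From the 1:2 ratio, n(CaO) = 1/2 × 0.07097 = 0.03549 mol
mass of CaO = 0.03549 × 56.08 = 1.990 g
% CaO = 1.990 / 2.700 × 100 = 73.71 %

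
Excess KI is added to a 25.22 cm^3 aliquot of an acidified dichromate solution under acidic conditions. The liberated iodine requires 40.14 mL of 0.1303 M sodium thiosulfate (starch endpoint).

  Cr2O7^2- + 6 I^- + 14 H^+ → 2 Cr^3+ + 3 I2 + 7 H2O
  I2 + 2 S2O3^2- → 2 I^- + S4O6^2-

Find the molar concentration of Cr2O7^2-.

n(S2O3^2-) = 0.04014 × 0.1303 = 5.230 × 10^-3 mol
n(I2) = n(S2O3^2-)/2 = 2.615 × 10^-3 mol
From the 1:3 ratio, n(Cr2O7^2-) in the aliquot = 1/3 × 2.615 × 10^-3 = 8.717 × 10^-4 mol
[Cr2O7^2-] = 8.717 × 10^-4 / 0.02522 = 0.03456 mol/L

0.03456 M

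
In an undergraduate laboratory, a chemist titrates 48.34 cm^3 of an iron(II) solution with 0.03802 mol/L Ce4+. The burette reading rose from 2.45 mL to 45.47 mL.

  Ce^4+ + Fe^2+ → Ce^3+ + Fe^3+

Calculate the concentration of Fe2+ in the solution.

0.03384 mol/L

n(Ce4+) = 0.04302 L × 0.03802 mol/L = 1.636 × 10^-3 mol
n(Fe2+) = 1.636 × 10^-3 mol (1:1 mole ratio)
[Fe2+] = 1.636 × 10^-3 mol / 0.04834 L = 0.03384 mol/L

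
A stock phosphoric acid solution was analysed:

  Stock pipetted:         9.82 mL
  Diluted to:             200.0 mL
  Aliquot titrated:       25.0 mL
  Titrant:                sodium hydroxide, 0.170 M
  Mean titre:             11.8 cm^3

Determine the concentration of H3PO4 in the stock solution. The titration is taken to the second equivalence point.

H3PO4 + 2 NaOH → Na2HPO4 + 2 H2O
n(NaOH) = 0.0118 × 0.170 = 2.01 × 10^-3 mol
From the 1:2 ratio, n(H3PO4) in the aliquot = 1/2 × 2.01 × 10^-3 = 1.00 × 10^-3 mol
[H3PO4]_dilute = 1.00 × 10^-3 / 0.0250 = 0.0401 mol/L
Dilution factor = 200.0 / 9.82 = 20.37
[H3PO4]_stock = 0.0401 × 20.37 = 0.817 mol/L

0.817 M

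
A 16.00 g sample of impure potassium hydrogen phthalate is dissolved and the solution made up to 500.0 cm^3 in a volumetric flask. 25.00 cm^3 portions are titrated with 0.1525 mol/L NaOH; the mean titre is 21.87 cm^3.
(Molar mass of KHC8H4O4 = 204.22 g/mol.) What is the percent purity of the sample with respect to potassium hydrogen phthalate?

KHC8H4O4 + NaOH → KNaC8H4O4 + H2O
n(NaOH) per titration = 0.02187 × 0.1525 = 3.335 × 10^-3 mol
n(KHC8H4O4) in each aliquot = 3.335 × 10^-3 mol (1:1 ratio)
n(KHC8H4O4) in the whole flask = 3.335 × 10^-3 × 500.0/25.00 = 0.06670 mol
mass of KHC8H4O4 = 0.06670 × 204.22 = 13.62 g
% KHC8H4O4 = 13.62 / 16.00 × 100 = 85.14 %

85.14 %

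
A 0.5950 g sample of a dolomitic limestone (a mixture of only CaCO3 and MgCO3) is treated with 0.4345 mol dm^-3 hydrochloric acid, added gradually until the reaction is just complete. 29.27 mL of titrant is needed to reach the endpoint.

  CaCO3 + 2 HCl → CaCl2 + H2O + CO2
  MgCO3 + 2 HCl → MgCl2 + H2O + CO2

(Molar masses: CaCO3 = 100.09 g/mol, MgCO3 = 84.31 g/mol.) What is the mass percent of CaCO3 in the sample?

62.77 %

n(HCl) = 0.02927 × 0.4345 = 0.01272 mol
Let x = n(CaCO3), y = n(MgCO3).
Titrant: 2x + 2y = 0.01272;  mass: 100.09x + 84.31y = 0.5950
Solving, x = 3.731 × 10^-3 mol, y = 2.628 × 10^-3 mol
mass of CaCO3 = 3.731 × 10^-3 × 100.09 = 0.3735 g
% CaCO3 = 0.3735 / 0.5950 × 100 = 62.77 %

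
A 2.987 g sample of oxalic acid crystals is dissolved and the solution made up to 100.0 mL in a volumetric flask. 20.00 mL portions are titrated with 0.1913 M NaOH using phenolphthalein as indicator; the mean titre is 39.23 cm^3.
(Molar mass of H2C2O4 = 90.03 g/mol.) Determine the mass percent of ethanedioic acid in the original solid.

56.55 %

H2C2O4 + 2 NaOH → Na2C2O4 + 2 H2O
n(NaOH) per titration = 0.03923 × 0.1913 = 7.505 × 10^-3 mol
From the 1:2 ratio, n(H2C2O4) in each aliquot = 1/2 × 7.505 × 10^-3 = 3.752 × 10^-3 mol
n(H2C2O4) in the whole flask = 3.752 × 10^-3 × 100.0/20.00 = 0.01876 mol
mass of H2C2O4 = 0.01876 × 90.03 = 1.689 g
% H2C2O4 = 1.689 / 2.987 × 100 = 56.55 %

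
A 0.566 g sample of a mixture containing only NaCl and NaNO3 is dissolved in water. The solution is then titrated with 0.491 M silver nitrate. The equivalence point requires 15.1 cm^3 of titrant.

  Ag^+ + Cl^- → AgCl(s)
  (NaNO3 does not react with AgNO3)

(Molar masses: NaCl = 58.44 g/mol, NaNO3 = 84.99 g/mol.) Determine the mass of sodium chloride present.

n(AgNO3) = 0.0151 × 0.491 = 7.41 × 10^-3 mol
Let x = n(NaCl), y = n(NaNO3).
Titrant: 1x = 7.41 × 10^-3;  mass: 58.44x + 84.99y = 0.566
Solving, x = 7.41 × 10^-3 mol, y = 1.56 × 10^-3 mol
mass of NaCl = 7.41 × 10^-3 × 58.44 = 0.433 g

0.433 g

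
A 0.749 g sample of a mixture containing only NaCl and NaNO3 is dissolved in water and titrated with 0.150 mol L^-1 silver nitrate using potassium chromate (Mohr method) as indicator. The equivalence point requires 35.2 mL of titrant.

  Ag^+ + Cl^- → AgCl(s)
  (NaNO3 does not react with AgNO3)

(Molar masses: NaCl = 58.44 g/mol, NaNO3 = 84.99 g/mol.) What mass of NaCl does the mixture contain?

n(AgNO3) = 0.0352 × 0.150 = 5.28 × 10^-3 mol
Let x = n(NaCl), y = n(NaNO3).
Titrant: 1x = 5.28 × 10^-3;  mass: 58.44x + 84.99y = 0.749
Solving, x = 5.28 × 10^-3 mol, y = 5.18 × 10^-3 mol
mass of NaCl = 5.28 × 10^-3 × 58.44 = 0.309 g

0.309 g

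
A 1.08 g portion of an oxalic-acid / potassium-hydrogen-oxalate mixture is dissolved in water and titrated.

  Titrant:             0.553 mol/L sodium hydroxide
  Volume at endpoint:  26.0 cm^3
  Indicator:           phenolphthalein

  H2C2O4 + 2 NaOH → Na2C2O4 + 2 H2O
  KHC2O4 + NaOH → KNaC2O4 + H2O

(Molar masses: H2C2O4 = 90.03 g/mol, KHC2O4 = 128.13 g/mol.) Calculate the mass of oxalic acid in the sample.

n(NaOH) = 0.0260 × 0.553 = 0.0144 mol
Let x = n(H2C2O4), y = n(KHC2O4).
Titrant: 2x + 1y = 0.0144;  mass: 90.03x + 128.13y = 1.08
Solving, x = 4.59 × 10^-3 mol, y = 5.21 × 10^-3 mol
mass of H2C2O4 = 4.59 × 10^-3 × 90.03 = 0.413 g

0.413 g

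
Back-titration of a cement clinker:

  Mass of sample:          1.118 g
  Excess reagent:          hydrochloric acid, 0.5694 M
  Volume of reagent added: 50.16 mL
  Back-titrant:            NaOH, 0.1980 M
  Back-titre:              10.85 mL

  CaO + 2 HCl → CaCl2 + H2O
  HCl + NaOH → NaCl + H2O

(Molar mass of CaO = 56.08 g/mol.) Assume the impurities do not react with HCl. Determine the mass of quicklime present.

n(HCl) added = 0.05016 × 0.5694 = 0.02856 mol
n(NaOH) used in back-titration = 0.01085 × 0.1980 = 2.148 × 10^-3 mol
n(HCl) left over = 2.148 × 10^-3 mol (1:1 ratio)
n(HCl) consumed by analyte = 0.02856 − 2.148 × 10^-3 = 0.02641 mol
From the 1:2 ratio, n(CaO) = 1/2 × 0.02641 = 0.01321 mol
mass of CaO = 0.01321 × 56.08 = 0.7406 g

0.7406 g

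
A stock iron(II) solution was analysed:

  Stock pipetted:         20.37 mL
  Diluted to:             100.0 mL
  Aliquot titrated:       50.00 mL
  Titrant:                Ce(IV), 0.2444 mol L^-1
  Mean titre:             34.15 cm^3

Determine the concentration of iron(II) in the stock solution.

0.8195 mol/L

Ce^4+ + Fe^2+ → Ce^3+ + Fe^3+
n(Ce4+) = 0.03415 × 0.2444 = 8.346 × 10^-3 mol
n(Fe2+) in the aliquot = 8.346 × 10^-3 mol (1:1 ratio)
[Fe2+]_dilute = 8.346 × 10^-3 / 0.05000 = 0.1669 mol/L
Dilution factor = 100.0 / 20.37 = 4.909
[Fe2+]_stock = 0.1669 × 4.909 = 0.8195 mol/L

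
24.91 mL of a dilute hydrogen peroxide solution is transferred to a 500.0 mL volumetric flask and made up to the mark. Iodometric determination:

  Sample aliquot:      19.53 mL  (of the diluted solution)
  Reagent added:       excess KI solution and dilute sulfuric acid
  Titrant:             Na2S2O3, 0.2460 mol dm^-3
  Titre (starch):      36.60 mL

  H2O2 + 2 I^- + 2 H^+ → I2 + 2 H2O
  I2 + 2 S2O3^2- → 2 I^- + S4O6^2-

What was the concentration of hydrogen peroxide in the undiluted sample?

n(S2O3^2-) = 0.03660 × 0.2460 = 9.004 × 10^-3 mol
n(I2) = n(S2O3^2-)/2 = 4.502 × 10^-3 mol
n(H2O2) in the aliquot = 4.502 × 10^-3 mol (1:1 ratio)
[H2O2]_dilute = 4.502 × 10^-3 / 0.01953 = 0.2305 mol/L
[H2O2]_original = 0.2305 × 500.0/24.91 = 4.627 mol/L

4.627 mol/L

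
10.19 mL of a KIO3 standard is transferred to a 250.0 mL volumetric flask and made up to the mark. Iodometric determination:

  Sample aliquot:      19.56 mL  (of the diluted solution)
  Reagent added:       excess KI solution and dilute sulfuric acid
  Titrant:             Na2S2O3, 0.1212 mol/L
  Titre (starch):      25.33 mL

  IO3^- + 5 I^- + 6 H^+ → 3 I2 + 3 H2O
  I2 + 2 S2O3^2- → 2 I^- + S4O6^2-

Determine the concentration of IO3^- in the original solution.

0.6418 mol/L

n(S2O3^2-) = 0.02533 × 0.1212 = 3.070 × 10^-3 mol
n(I2) = n(S2O3^2-)/2 = 1.535 × 10^-3 mol
From the 1:3 ratio, n(IO3^-) in the aliquot = 1/3 × 1.535 × 10^-3 = 5.117 × 10^-4 mol
[IO3^-]_dilute = 5.117 × 10^-4 / 0.01956 = 0.02616 mol/L
[IO3^-]_original = 0.02616 × 250.0/10.19 = 0.6418 mol/L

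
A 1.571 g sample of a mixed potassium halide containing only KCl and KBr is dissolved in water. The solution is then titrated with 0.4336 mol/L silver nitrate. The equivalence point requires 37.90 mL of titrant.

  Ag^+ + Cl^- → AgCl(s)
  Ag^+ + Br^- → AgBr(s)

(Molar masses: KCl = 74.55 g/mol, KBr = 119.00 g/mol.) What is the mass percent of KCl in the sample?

41.06 %

n(AgNO3) = 0.03790 × 0.4336 = 0.01643 mol
Let x = n(KCl), y = n(KBr).
Titrant: 1x + 1y = 0.01643;  mass: 74.55x + 119.00y = 1.571
Solving, x = 8.652 × 10^-3 mol, y = 7.781 × 10^-3 mol
mass of KCl = 8.652 × 10^-3 × 74.55 = 0.6450 g
% KCl = 0.6450 / 1.571 × 100 = 41.06 %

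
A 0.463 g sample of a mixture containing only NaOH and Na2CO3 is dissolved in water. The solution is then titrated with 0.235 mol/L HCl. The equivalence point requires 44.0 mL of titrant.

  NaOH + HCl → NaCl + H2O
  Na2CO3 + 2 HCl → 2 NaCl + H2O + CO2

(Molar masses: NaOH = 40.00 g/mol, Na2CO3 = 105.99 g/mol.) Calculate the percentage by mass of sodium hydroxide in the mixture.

n(HCl) = 0.0440 × 0.235 = 0.0103 mol
Let x = n(NaOH), y = n(Na2CO3).
Titrant: 1x + 2y = 0.0103;  mass: 40.00x + 105.99y = 0.463
Solving, x = 6.54 × 10^-3 mol, y = 1.90 × 10^-3 mol
mass of NaOH = 6.54 × 10^-3 × 40.00 = 0.262 g
% NaOH = 0.262 / 0.463 × 100 = 56.5 %

56.5 %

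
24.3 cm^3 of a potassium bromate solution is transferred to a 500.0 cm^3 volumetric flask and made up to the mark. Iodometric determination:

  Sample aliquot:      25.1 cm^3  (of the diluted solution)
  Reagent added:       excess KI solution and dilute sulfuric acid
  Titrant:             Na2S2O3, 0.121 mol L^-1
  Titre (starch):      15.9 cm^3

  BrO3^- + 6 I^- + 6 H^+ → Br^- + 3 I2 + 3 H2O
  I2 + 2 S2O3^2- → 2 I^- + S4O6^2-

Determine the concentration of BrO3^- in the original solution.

n(S2O3^2-) = 0.0159 × 0.121 = 1.92 × 10^-3 mol
n(I2) = n(S2O3^2-)/2 = 9.62 × 10^-4 mol
From the 1:3 ratio, n(BrO3^-) in the aliquot = 1/3 × 9.62 × 10^-4 = 3.21 × 10^-4 mol
[BrO3^-]_dilute = 3.21 × 10^-4 / 0.0251 = 0.0128 mol/L
[BrO3^-]_original = 0.0128 × 500.0/24.3 = 0.263 mol/L

0.263 mol/L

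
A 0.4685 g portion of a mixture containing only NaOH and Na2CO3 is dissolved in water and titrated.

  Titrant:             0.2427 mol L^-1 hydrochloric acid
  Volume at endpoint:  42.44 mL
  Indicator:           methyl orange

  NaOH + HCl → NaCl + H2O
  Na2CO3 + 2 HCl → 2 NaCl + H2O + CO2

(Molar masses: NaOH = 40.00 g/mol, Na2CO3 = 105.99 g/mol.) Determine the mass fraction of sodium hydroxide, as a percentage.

n(HCl) = 0.04244 × 0.2427 = 0.01030 mol
Let x = n(NaOH), y = n(Na2CO3).
Titrant: 1x + 2y = 0.01030;  mass: 40.00x + 105.99y = 0.4685
Solving, x = 5.953 × 10^-3 mol, y = 2.174 × 10^-3 mol
mass of NaOH = 5.953 × 10^-3 × 40.00 = 0.2381 g
% NaOH = 0.2381 / 0.4685 × 100 = 50.83 %

50.83 %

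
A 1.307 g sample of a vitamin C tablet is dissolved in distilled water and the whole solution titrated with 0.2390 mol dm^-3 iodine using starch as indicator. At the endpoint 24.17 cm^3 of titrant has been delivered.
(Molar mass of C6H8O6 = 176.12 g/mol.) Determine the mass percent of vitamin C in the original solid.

C6H8O6 + I2 → C6H6O6 + 2 HI
n(I2) = 0.02417 L × 0.2390 mol/L = 5.777 × 10^-3 mol
n(C6H8O6) = 5.777 × 10^-3 mol (1:1 ratio)
mass of C6H8O6 = 5.777 × 10^-3 × 176.12 g/mol = 1.017 g
% C6H8O6 = 1.017 / 1.307 × 100 = 77.84 %

77.84 %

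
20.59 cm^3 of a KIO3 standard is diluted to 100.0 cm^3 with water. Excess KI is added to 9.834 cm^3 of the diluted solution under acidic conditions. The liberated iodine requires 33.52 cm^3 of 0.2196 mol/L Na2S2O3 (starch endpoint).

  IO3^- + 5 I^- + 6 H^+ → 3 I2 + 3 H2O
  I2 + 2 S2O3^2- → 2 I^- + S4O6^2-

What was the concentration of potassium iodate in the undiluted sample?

n(S2O3^2-) = 0.03352 × 0.2196 = 7.361 × 10^-3 mol
n(I2) = n(S2O3^2-)/2 = 3.680 × 10^-3 mol
From the 1:3 ratio, n(IO3^-) in the aliquot = 1/3 × 3.680 × 10^-3 = 1.227 × 10^-3 mol
[IO3^-]_dilute = 1.227 × 10^-3 / 0.009834 = 0.1248 mol/L
[IO3^-]_original = 0.1248 × 100.0/20.59 = 0.6059 mol/L

0.6059 mol/L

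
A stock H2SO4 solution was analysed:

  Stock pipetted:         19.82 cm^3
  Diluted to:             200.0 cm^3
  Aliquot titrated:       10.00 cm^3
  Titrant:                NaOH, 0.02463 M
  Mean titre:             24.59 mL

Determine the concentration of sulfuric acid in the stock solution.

0.3056 M

H2SO4 + 2 NaOH → Na2SO4 + 2 H2O
n(NaOH) = 0.02459 × 0.02463 = 6.057 × 10^-4 mol
From the 1:2 ratio, n(H2SO4) in the aliquot = 1/2 × 6.057 × 10^-4 = 3.028 × 10^-4 mol
[H2SO4]_dilute = 3.028 × 10^-4 / 0.01000 = 0.03028 mol/L
Dilution factor = 200.0 / 19.82 = 10.09
[H2SO4]_stock = 0.03028 × 10.09 = 0.3056 mol/L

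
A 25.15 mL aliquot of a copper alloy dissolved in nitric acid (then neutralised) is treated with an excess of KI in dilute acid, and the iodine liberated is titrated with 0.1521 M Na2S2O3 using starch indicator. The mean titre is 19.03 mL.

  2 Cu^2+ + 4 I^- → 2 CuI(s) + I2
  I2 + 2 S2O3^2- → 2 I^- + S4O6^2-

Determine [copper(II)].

0.1151 M

n(S2O3^2-) = 0.01903 × 0.1521 = 2.894 × 10^-3 mol
n(I2) = n(S2O3^2-)/2 = 1.447 × 10^-3 mol
From the 2:1 ratio, n(Cu2+) in the aliquot = 2/1 × 1.447 × 10^-3 = 2.894 × 10^-3 mol
[Cu2+] = 2.894 × 10^-3 / 0.02515 = 0.1151 mol/L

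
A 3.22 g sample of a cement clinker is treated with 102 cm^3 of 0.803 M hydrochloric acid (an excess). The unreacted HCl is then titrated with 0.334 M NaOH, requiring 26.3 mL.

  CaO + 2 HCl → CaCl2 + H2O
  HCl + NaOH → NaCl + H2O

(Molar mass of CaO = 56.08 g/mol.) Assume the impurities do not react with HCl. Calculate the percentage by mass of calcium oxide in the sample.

n(HCl) added = 0.102 × 0.803 = 0.0819 mol
n(NaOH) used in back-titration = 0.0263 × 0.334 = 8.78 × 10^-3 mol
n(HCl) left over = 8.78 × 10^-3 mol (1:1 ratio)
n(HCl) consumed by analyte = 0.0819 − 8.78 × 10^-3 = 0.0731 mol
From the 1:2 ratio, n(CaO) = 1/2 × 0.0731 = 0.0366 mol
mass of CaO = 0.0366 × 56.08 = 2.05 g
% CaO = 2.05 / 3.22 × 100 = 63.7 %

63.7 %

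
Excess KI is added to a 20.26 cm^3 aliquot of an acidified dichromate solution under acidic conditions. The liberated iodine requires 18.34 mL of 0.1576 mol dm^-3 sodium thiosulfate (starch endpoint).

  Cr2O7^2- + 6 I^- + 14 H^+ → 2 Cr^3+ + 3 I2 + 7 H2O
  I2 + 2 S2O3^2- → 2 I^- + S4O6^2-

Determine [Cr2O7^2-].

n(S2O3^2-) = 0.01834 × 0.1576 = 2.890 × 10^-3 mol
n(I2) = n(S2O3^2-)/2 = 1.445 × 10^-3 mol
From the 1:3 ratio, n(Cr2O7^2-) in the aliquot = 1/3 × 1.445 × 10^-3 = 4.817 × 10^-4 mol
[Cr2O7^2-] = 4.817 × 10^-4 / 0.02026 = 0.02378 mol/L

0.02378 mol/L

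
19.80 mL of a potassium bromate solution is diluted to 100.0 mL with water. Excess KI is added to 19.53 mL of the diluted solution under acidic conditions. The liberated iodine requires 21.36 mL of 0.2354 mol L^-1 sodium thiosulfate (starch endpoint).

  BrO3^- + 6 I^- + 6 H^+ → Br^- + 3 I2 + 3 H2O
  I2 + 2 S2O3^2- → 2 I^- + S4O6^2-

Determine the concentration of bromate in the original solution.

0.2167 mol/L

n(S2O3^2-) = 0.02136 × 0.2354 = 5.028 × 10^-3 mol
n(I2) = n(S2O3^2-)/2 = 2.514 × 10^-3 mol
From the 1:3 ratio, n(BrO3^-) in the aliquot = 1/3 × 2.514 × 10^-3 = 8.380 × 10^-4 mol
[BrO3^-]_dilute = 8.380 × 10^-4 / 0.01953 = 0.04291 mol/L
[BrO3^-]_original = 0.04291 × 100.0/19.80 = 0.2167 mol/L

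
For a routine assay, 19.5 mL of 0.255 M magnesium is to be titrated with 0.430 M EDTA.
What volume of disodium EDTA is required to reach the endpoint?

11.6 mL

Mg^2+ + EDTA^4- → [Mg(EDTA)]^2-
n(Mg2+) = 0.0195 L × 0.255 mol/L = 4.97 × 10^-3 mol
n(EDTA) = 4.97 × 10^-3 mol (1:1 stoichiometry)
V(EDTA) = 4.97 × 10^-3 mol / 0.430 mol/L = 0.0116 L = 11.6 mL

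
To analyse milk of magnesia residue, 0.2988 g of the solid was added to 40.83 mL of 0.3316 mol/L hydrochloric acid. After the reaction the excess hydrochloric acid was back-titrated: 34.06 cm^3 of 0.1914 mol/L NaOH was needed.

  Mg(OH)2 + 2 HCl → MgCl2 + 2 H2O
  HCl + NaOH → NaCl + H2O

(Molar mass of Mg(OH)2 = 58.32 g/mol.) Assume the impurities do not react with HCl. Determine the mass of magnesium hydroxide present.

n(HCl) added = 0.04083 × 0.3316 = 0.01354 mol
n(NaOH) used in back-titration = 0.03406 × 0.1914 = 6.519 × 10^-3 mol
n(HCl) left over = 6.519 × 10^-3 mol (1:1 ratio)
n(HCl) consumed by analyte = 0.01354 − 6.519 × 10^-3 = 7.020 × 10^-3 mol
From the 1:2 ratio, n(Mg(OH)2) = 1/2 × 7.020 × 10^-3 = 3.510 × 10^-3 mol
mass of Mg(OH)2 = 3.510 × 10^-3 × 58.32 = 0.2047 g

0.2047 g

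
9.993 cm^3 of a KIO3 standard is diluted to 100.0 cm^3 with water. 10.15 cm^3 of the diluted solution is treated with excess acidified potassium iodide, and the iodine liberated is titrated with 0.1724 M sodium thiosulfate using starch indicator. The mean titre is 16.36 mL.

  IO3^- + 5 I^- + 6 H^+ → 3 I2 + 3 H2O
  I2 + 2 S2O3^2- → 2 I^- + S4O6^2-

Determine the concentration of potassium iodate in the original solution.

n(S2O3^2-) = 0.01636 × 0.1724 = 2.820 × 10^-3 mol
n(I2) = n(S2O3^2-)/2 = 1.410 × 10^-3 mol
From the 1:3 ratio, n(IO3^-) in the aliquot = 1/3 × 1.410 × 10^-3 = 4.701 × 10^-4 mol
[IO3^-]_dilute = 4.701 × 10^-4 / 0.01015 = 0.04631 mol/L
[IO3^-]_original = 0.04631 × 100.0/9.993 = 0.4635 mol/L

0.4635 M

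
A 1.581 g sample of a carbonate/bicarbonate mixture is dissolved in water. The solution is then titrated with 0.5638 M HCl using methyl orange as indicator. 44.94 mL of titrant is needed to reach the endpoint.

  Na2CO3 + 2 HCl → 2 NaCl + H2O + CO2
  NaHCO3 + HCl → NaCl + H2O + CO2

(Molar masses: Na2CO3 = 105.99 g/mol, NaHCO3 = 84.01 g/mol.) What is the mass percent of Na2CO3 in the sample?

59.18 %

n(HCl) = 0.04494 × 0.5638 = 0.02534 mol
Let x = n(Na2CO3), y = n(NaHCO3).
Titrant: 2x + 1y = 0.02534;  mass: 105.99x + 84.01y = 1.581
Solving, x = 8.828 × 10^-3 mol, y = 7.682 × 10^-3 mol
mass of Na2CO3 = 8.828 × 10^-3 × 105.99 = 0.9356 g
% Na2CO3 = 0.9356 / 1.581 × 100 = 59.18 %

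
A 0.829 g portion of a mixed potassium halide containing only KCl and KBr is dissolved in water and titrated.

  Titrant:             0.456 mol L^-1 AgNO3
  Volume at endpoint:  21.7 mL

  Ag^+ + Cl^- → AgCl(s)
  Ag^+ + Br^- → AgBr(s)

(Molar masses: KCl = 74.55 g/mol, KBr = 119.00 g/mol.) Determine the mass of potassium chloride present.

n(AgNO3) = 0.0217 × 0.456 = 9.90 × 10^-3 mol
Let x = n(KCl), y = n(KBr).
Titrant: 1x + 1y = 9.90 × 10^-3;  mass: 74.55x + 119.00y = 0.829
Solving, x = 7.84 × 10^-3 mol, y = 2.05 × 10^-3 mol
mass of KCl = 7.84 × 10^-3 × 74.55 = 0.585 g

0.585 g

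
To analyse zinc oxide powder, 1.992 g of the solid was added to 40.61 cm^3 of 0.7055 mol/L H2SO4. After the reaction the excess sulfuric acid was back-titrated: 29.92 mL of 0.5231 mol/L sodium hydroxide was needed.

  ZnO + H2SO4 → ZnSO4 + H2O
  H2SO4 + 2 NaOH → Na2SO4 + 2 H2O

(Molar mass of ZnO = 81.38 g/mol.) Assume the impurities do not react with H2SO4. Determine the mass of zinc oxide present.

n(H2SO4) added = 0.04061 × 0.7055 = 0.02865 mol
n(NaOH) used in back-titration = 0.02992 × 0.5231 = 0.01565 mol
From the 1:2 ratio, n(H2SO4) left over = 1/2 × 0.01565 = 7.826 × 10^-3 mol
n(H2SO4) consumed by analyte = 0.02865 − 7.826 × 10^-3 = 0.02082 mol
n(ZnO) = 0.02082 mol (1:1 ratio)
mass of ZnO = 0.02082 × 81.38 = 1.695 g

1.695 g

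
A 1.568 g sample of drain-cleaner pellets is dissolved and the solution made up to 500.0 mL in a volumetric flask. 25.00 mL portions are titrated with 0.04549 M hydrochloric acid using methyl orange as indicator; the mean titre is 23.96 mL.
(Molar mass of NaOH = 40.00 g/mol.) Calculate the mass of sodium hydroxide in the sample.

0.8720 g

NaOH + HCl → NaCl + H2O
n(HCl) per titration = 0.02396 × 0.04549 = 1.090 × 10^-3 mol
n(NaOH) in each aliquot = 1.090 × 10^-3 mol (1:1 ratio)
n(NaOH) in the whole flask = 1.090 × 10^-3 × 500.0/25.00 = 0.02180 mol
mass of NaOH = 0.02180 × 40.00 = 0.8720 g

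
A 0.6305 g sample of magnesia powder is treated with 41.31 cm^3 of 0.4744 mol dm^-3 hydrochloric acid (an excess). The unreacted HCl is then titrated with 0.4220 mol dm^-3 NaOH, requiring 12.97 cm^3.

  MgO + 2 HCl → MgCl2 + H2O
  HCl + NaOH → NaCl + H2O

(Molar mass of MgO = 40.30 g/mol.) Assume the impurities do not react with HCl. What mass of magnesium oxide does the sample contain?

n(HCl) added = 0.04131 × 0.4744 = 0.01960 mol
n(NaOH) used in back-titration = 0.01297 × 0.4220 = 5.473 × 10^-3 mol
n(HCl) left over = 5.473 × 10^-3 mol (1:1 ratio)
n(HCl) consumed by analyte = 0.01960 − 5.473 × 10^-3 = 0.01412 mol
From the 1:2 ratio, n(MgO) = 1/2 × 0.01412 = 7.062 × 10^-3 mol
mass of MgO = 7.062 × 10^-3 × 40.30 = 0.2846 g

0.2846 g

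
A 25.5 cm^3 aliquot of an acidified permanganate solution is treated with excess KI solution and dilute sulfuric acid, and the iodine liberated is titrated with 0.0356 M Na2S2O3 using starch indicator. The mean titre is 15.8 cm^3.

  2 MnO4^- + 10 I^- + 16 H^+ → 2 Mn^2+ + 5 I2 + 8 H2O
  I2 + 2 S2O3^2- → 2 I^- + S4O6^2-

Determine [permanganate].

0.00441 M

n(S2O3^2-) = 0.0158 × 0.0356 = 5.62 × 10^-4 mol
n(I2) = n(S2O3^2-)/2 = 2.81 × 10^-4 mol
From the 2:5 ratio, n(MnO4^-) in the aliquot = 2/5 × 2.81 × 10^-4 = 1.12 × 10^-4 mol
[MnO4^-] = 1.12 × 10^-4 / 0.0255 = 0.00441 mol/L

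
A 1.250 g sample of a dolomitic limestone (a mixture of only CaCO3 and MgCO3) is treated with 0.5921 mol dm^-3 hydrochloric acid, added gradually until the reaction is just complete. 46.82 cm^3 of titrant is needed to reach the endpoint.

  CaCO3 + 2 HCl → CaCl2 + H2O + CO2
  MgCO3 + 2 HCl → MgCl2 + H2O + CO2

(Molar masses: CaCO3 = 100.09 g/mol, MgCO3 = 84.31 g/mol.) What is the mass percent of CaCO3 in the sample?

41.29 %

n(HCl) = 0.04682 × 0.5921 = 0.02772 mol
Let x = n(CaCO3), y = n(MgCO3).
Titrant: 2x + 2y = 0.02772;  mass: 100.09x + 84.31y = 1.250
Solving, x = 5.157 × 10^-3 mol, y = 8.704 × 10^-3 mol
mass of CaCO3 = 5.157 × 10^-3 × 100.09 = 0.5161 g
% CaCO3 = 0.5161 / 1.250 × 100 = 41.29 %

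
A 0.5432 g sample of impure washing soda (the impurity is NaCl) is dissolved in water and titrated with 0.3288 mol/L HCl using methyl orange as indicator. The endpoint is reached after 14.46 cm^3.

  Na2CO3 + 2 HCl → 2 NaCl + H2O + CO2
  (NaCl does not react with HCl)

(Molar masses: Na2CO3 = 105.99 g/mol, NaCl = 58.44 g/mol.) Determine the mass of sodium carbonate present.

0.2520 g

n(HCl) = 0.01446 × 0.3288 = 4.754 × 10^-3 mol
Let x = n(Na2CO3), y = n(NaCl).
Titrant: 2x = 4.754 × 10^-3;  mass: 105.99x + 58.44y = 0.5432
Solving, x = 2.377 × 10^-3 mol, y = 4.984 × 10^-3 mol
mass of Na2CO3 = 2.377 × 10^-3 × 105.99 = 0.2520 g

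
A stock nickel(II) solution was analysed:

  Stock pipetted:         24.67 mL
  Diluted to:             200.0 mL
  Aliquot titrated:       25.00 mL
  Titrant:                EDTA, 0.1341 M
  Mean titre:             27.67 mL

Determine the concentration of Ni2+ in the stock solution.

1.203 M

Ni^2+ + EDTA^4- → [Ni(EDTA)]^2-
n(EDTA) = 0.02767 × 0.1341 = 3.711 × 10^-3 mol
n(Ni2+) in the aliquot = 3.711 × 10^-3 mol (1:1 ratio)
[Ni2+]_dilute = 3.711 × 10^-3 / 0.02500 = 0.1484 mol/L
Dilution factor = 200.0 / 24.67 = 8.107
[Ni2+]_stock = 0.1484 × 8.107 = 1.203 mol/L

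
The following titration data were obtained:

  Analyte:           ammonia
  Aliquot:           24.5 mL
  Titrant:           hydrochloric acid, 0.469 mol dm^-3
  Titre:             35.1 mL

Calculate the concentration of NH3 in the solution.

0.672 mol/L

NH3 + HCl → NH4Cl
n(HCl) = 0.0351 L × 0.469 mol/L = 0.0165 mol
n(NH3) = 0.0165 mol (1:1 mole ratio)
[NH3] = 0.0165 mol / 0.0245 L = 0.672 mol/L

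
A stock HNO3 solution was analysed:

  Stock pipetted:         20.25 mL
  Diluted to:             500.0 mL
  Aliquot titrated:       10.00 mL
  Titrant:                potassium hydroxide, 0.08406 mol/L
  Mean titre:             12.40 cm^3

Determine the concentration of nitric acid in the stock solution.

HNO3 + KOH → KNO3 + H2O
n(KOH) = 0.01240 × 0.08406 = 1.042 × 10^-3 mol
n(HNO3) in the aliquot = 1.042 × 10^-3 mol (1:1 ratio)
[HNO3]_dilute = 1.042 × 10^-3 / 0.01000 = 0.1042 mol/L
Dilution factor = 500.0 / 20.25 = 24.69
[HNO3]_stock = 0.1042 × 24.69 = 2.574 mol/L

2.574 mol/L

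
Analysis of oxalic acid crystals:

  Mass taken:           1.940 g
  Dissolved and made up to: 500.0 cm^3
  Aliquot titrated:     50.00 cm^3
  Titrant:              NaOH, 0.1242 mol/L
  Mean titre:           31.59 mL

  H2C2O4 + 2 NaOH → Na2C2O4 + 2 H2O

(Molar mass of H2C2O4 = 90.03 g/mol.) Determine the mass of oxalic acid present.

n(NaOH) per titration = 0.03159 × 0.1242 = 3.923 × 10^-3 mol
From the 1:2 ratio, n(H2C2O4) in each aliquot = 1/2 × 3.923 × 10^-3 = 1.962 × 10^-3 mol
n(H2C2O4) in the whole flask = 1.962 × 10^-3 × 500.0/50.00 = 0.01962 mol
mass of H2C2O4 = 0.01962 × 90.03 = 1.766 g

1.766 g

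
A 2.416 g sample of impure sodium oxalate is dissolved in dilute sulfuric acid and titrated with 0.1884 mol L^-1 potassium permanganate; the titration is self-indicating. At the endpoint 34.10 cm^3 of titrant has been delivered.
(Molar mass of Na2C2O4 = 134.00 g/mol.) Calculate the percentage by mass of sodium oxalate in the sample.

89.08 %

2 MnO4^- + 5 C2O4^2- + 16 H^+ → 2 Mn^2+ + 10 CO2 + 8 H2O
n(KMnO4) = 0.03410 L × 0.1884 mol/L = 6.424 × 10^-3 mol
From the 5:2 ratio, n(Na2C2O4) = 5/2 × 6.424 × 10^-3 = 0.01606 mol
mass of Na2C2O4 = 0.01606 × 134.00 g/mol = 2.152 g
% Na2C2O4 = 2.152 / 2.416 × 100 = 89.08 %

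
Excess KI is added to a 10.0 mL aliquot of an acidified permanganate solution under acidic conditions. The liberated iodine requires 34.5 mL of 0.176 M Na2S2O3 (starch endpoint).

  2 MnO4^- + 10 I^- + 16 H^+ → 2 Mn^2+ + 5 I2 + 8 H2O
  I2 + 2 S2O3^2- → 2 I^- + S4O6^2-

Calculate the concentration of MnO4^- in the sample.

0.121 M

n(S2O3^2-) = 0.0345 × 0.176 = 6.07 × 10^-3 mol
n(I2) = n(S2O3^2-)/2 = 3.04 × 10^-3 mol
From the 2:5 ratio, n(MnO4^-) in the aliquot = 2/5 × 3.04 × 10^-3 = 1.21 × 10^-3 mol
[MnO4^-] = 1.21 × 10^-3 / 0.0100 = 0.121 mol/L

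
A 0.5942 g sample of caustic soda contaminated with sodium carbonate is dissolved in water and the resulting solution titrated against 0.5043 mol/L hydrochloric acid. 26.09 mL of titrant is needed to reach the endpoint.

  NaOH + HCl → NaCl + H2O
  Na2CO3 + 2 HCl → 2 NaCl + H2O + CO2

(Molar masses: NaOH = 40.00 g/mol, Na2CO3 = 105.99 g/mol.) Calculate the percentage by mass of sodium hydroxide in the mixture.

n(HCl) = 0.02609 × 0.5043 = 0.01316 mol
Let x = n(NaOH), y = n(Na2CO3).
Titrant: 1x + 2y = 0.01316;  mass: 40.00x + 105.99y = 0.5942
Solving, x = 7.931 × 10^-3 mol, y = 2.613 × 10^-3 mol
mass of NaOH = 7.931 × 10^-3 × 40.00 = 0.3172 g
% NaOH = 0.3172 / 0.5942 × 100 = 53.39 %

53.39 %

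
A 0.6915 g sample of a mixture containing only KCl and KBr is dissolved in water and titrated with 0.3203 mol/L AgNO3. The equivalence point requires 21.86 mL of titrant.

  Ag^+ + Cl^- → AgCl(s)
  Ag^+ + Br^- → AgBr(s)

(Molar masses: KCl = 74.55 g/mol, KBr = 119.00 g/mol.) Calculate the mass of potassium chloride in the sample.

0.2377 g

n(AgNO3) = 0.02186 × 0.3203 = 7.002 × 10^-3 mol
Let x = n(KCl), y = n(KBr).
Titrant: 1x + 1y = 7.002 × 10^-3;  mass: 74.55x + 119.00y = 0.6915
Solving, x = 3.188 × 10^-3 mol, y = 3.814 × 10^-3 mol
mass of KCl = 3.188 × 10^-3 × 74.55 = 0.2377 g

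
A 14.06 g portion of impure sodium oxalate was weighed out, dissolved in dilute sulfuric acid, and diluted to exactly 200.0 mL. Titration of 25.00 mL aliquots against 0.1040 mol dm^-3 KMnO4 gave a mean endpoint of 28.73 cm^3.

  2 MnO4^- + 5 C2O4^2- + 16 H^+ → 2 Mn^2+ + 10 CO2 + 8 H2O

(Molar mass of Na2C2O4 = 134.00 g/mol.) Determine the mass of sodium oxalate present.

8.008 g

n(KMnO4) per titration = 0.02873 × 0.1040 = 2.988 × 10^-3 mol
From the 5:2 ratio, n(Na2C2O4) in each aliquot = 5/2 × 2.988 × 10^-3 = 7.470 × 10^-3 mol
n(Na2C2O4) in the whole flask = 7.470 × 10^-3 × 200.0/25.00 = 0.05976 mol
mass of Na2C2O4 = 0.05976 × 134.00 = 8.008 g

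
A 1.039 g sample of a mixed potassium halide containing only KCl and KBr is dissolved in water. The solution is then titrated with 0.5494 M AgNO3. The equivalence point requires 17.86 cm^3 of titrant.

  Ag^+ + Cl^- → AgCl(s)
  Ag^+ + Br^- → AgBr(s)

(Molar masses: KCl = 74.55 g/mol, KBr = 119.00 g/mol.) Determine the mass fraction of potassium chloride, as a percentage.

n(AgNO3) = 0.01786 × 0.5494 = 9.812 × 10^-3 mol
Let x = n(KCl), y = n(KBr).
Titrant: 1x + 1y = 9.812 × 10^-3;  mass: 74.55x + 119.00y = 1.039
Solving, x = 2.895 × 10^-3 mol, y = 6.918 × 10^-3 mol
mass of KCl = 2.895 × 10^-3 × 74.55 = 0.2158 g
% KCl = 0.2158 / 1.039 × 100 = 20.77 %

20.77 %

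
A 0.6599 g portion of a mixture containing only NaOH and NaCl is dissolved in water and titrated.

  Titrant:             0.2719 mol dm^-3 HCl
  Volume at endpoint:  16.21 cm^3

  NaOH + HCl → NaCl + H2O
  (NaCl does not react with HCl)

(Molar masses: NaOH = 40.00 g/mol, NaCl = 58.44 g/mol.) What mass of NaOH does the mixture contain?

0.1763 g

n(HCl) = 0.01621 × 0.2719 = 4.407 × 10^-3 mol
Let x = n(NaOH), y = n(NaCl).
Titrant: 1x = 4.407 × 10^-3;  mass: 40.00x + 58.44y = 0.6599
Solving, x = 4.407 × 10^-3 mol, y = 8.275 × 10^-3 mol
mass of NaOH = 4.407 × 10^-3 × 40.00 = 0.1763 g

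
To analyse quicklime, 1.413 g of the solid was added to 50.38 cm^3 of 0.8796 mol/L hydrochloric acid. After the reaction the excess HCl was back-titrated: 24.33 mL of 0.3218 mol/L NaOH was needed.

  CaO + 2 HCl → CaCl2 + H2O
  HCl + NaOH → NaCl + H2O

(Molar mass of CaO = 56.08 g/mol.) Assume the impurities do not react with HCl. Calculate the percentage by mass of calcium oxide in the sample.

72.40 %

n(HCl) added = 0.05038 × 0.8796 = 0.04431 mol
n(NaOH) used in back-titration = 0.02433 × 0.3218 = 7.829 × 10^-3 mol
n(HCl) left over = 7.829 × 10^-3 mol (1:1 ratio)
n(HCl) consumed by analyte = 0.04431 − 7.829 × 10^-3 = 0.03648 mol
From the 1:2 ratio, n(CaO) = 1/2 × 0.03648 = 0.01824 mol
mass of CaO = 0.01824 × 56.08 = 1.023 g
% CaO = 1.023 / 1.413 × 100 = 72.40 %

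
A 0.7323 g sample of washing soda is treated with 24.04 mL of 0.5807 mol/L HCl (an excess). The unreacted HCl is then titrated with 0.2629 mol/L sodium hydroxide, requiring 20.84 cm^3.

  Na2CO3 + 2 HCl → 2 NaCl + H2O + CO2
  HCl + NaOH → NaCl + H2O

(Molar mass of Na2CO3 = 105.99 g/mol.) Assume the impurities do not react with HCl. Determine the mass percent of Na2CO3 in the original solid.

n(HCl) added = 0.02404 × 0.5807 = 0.01396 mol
n(NaOH) used in back-titration = 0.02084 × 0.2629 = 5.479 × 10^-3 mol
n(HCl) left over = 5.479 × 10^-3 mol (1:1 ratio)
n(HCl) consumed by analyte = 0.01396 − 5.479 × 10^-3 = 8.481 × 10^-3 mol
From the 1:2 ratio, n(Na2CO3) = 1/2 × 8.481 × 10^-3 = 4.241 × 10^-3 mol
mass of Na2CO3 = 4.241 × 10^-3 × 105.99 = 0.4495 g
% Na2CO3 = 0.4495 / 0.7323 × 100 = 61.38 %

61.38 %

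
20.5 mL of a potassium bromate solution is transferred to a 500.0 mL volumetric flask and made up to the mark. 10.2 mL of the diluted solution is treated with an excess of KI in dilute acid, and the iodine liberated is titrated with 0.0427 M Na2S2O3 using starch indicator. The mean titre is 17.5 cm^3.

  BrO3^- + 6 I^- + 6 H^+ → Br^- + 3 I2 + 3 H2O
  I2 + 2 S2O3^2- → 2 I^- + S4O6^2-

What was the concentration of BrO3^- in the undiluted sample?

n(S2O3^2-) = 0.0175 × 0.0427 = 7.47 × 10^-4 mol
n(I2) = n(S2O3^2-)/2 = 3.74 × 10^-4 mol
From the 1:3 ratio, n(BrO3^-) in the aliquot = 1/3 × 3.74 × 10^-4 = 1.25 × 10^-4 mol
[BrO3^-]_dilute = 1.25 × 10^-4 / 0.0102 = 0.0122 mol/L
[BrO3^-]_original = 0.0122 × 500.0/20.5 = 0.298 mol/L

0.298 M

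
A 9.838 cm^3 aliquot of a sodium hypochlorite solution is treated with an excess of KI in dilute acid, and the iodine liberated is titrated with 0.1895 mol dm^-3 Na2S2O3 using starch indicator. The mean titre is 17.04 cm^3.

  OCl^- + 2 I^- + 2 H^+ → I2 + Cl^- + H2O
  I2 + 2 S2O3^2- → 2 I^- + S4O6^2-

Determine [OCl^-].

n(S2O3^2-) = 0.01704 × 0.1895 = 3.229 × 10^-3 mol
n(I2) = n(S2O3^2-)/2 = 1.615 × 10^-3 mol
n(OCl^-) in the aliquot = 1.615 × 10^-3 mol (1:1 ratio)
[OCl^-] = 1.615 × 10^-3 / 0.009838 = 0.1641 mol/L

0.1641 mol/L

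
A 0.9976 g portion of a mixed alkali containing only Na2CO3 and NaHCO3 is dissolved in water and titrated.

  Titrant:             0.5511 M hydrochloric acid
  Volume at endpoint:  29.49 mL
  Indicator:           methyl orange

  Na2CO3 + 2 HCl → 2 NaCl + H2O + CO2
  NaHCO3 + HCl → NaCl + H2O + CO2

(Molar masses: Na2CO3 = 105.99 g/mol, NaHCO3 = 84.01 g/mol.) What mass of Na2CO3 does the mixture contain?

n(HCl) = 0.02949 × 0.5511 = 0.01625 mol
Let x = n(Na2CO3), y = n(NaHCO3).
Titrant: 2x + 1y = 0.01625;  mass: 105.99x + 84.01y = 0.9976
Solving, x = 5.928 × 10^-3 mol, y = 4.396 × 10^-3 mol
mass of Na2CO3 = 5.928 × 10^-3 × 105.99 = 0.6283 g

0.6283 g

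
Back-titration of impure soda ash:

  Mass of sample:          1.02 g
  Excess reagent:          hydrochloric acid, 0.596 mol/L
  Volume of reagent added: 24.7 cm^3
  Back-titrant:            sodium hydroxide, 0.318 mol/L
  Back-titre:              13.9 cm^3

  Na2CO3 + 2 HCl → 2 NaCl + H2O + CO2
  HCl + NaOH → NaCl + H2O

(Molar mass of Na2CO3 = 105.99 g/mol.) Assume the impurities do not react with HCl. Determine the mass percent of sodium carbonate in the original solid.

53.5 %

n(HCl) added = 0.0247 × 0.596 = 0.0147 mol
n(NaOH) used in back-titration = 0.0139 × 0.318 = 4.42 × 10^-3 mol
n(HCl) left over = 4.42 × 10^-3 mol (1:1 ratio)
n(HCl) consumed by analyte = 0.0147 − 4.42 × 10^-3 = 0.0103 mol
From the 1:2 ratio, n(Na2CO3) = 1/2 × 0.0103 = 5.15 × 10^-3 mol
mass of Na2CO3 = 5.15 × 10^-3 × 105.99 = 0.546 g
% Na2CO3 = 0.546 / 1.02 × 100 = 53.5 %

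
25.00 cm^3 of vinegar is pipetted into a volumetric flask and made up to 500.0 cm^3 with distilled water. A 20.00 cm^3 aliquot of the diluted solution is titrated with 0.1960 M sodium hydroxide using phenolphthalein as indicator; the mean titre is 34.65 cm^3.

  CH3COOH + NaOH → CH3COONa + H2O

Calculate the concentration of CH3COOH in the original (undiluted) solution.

n(NaOH) = 0.03465 × 0.1960 = 6.791 × 10^-3 mol
n(CH3COOH) in the aliquot = 6.791 × 10^-3 mol (1:1 ratio)
[CH3COOH]_dilute = 6.791 × 10^-3 / 0.02000 = 0.3396 mol/L
Dilution factor = 500.0 / 25.00 = 20.00
[CH3COOH]_stock = 0.3396 × 20.00 = 6.791 mol/L

6.791 M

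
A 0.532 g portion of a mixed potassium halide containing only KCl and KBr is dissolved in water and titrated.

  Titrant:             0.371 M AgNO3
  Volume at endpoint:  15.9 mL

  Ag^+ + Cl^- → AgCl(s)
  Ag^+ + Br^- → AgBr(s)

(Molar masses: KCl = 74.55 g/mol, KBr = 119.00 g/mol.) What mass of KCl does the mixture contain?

0.285 g

n(AgNO3) = 0.0159 × 0.371 = 5.90 × 10^-3 mol
Let x = n(KCl), y = n(KBr).
Titrant: 1x + 1y = 5.90 × 10^-3;  mass: 74.55x + 119.00y = 0.532
Solving, x = 3.82 × 10^-3 mol, y = 2.08 × 10^-3 mol
mass of KCl = 3.82 × 10^-3 × 74.55 = 0.285 g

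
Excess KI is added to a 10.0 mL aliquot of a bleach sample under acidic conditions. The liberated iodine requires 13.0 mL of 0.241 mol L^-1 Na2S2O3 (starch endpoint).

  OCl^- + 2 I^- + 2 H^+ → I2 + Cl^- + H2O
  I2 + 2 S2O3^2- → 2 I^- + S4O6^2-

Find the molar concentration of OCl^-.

0.157 mol/L

n(S2O3^2-) = 0.0130 × 0.241 = 3.13 × 10^-3 mol
n(I2) = n(S2O3^2-)/2 = 1.57 × 10^-3 mol
n(OCl^-) in the aliquot = 1.57 × 10^-3 mol (1:1 ratio)
[OCl^-] = 1.57 × 10^-3 / 0.0100 = 0.157 mol/L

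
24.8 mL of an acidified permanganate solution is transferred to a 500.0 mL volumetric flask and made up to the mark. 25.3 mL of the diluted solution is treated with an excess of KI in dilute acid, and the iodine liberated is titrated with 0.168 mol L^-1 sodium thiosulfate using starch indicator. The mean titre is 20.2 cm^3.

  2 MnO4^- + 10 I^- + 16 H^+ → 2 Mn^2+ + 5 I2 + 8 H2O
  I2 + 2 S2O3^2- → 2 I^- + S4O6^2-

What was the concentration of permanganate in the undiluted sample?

0.541 mol/L

n(S2O3^2-) = 0.0202 × 0.168 = 3.39 × 10^-3 mol
n(I2) = n(S2O3^2-)/2 = 1.70 × 10^-3 mol
From the 2:5 ratio, n(MnO4^-) in the aliquot = 2/5 × 1.70 × 10^-3 = 6.79 × 10^-4 mol
[MnO4^-]_dilute = 6.79 × 10^-4 / 0.0253 = 0.0268 mol/L
[MnO4^-]_original = 0.0268 × 500.0/24.8 = 0.541 mol/L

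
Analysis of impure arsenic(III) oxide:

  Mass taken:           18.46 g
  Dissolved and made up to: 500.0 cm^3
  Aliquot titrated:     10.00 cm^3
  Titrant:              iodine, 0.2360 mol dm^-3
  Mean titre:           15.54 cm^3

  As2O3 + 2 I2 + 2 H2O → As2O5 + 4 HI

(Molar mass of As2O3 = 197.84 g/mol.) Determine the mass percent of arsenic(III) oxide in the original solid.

98.26 %

n(I2) per titration = 0.01554 × 0.2360 = 3.667 × 10^-3 mol
From the 1:2 ratio, n(As2O3) in each aliquot = 1/2 × 3.667 × 10^-3 = 1.834 × 10^-3 mol
n(As2O3) in the whole flask = 1.834 × 10^-3 × 500.0/10.00 = 0.09169 mol
mass of As2O3 = 0.09169 × 197.84 = 18.14 g
% As2O3 = 18.14 / 18.46 × 100 = 98.26 %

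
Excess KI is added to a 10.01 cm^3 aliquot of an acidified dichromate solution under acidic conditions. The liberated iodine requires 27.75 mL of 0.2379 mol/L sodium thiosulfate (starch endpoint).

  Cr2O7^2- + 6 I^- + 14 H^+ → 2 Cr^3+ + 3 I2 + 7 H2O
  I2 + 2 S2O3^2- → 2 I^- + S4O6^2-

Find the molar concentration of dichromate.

n(S2O3^2-) = 0.02775 × 0.2379 = 6.602 × 10^-3 mol
n(I2) = n(S2O3^2-)/2 = 3.301 × 10^-3 mol
From the 1:3 ratio, n(Cr2O7^2-) in the aliquot = 1/3 × 3.301 × 10^-3 = 1.100 × 10^-3 mol
[Cr2O7^2-] = 1.100 × 10^-3 / 0.01001 = 0.1099 mol/L

0.1099 mol/L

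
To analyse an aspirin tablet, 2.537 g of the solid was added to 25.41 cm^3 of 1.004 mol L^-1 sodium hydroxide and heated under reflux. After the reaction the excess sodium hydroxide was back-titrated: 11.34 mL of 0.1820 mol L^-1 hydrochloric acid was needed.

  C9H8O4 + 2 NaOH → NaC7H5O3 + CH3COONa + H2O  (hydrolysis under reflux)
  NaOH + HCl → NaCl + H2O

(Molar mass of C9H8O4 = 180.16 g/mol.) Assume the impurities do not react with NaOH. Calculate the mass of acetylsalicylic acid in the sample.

n(NaOH) added = 0.02541 × 1.004 = 0.02551 mol
n(HCl) used in back-titration = 0.01134 × 0.1820 = 2.064 × 10^-3 mol
n(NaOH) left over = 2.064 × 10^-3 mol (1:1 ratio)
n(NaOH) consumed by analyte = 0.02551 − 2.064 × 10^-3 = 0.02345 mol
From the 1:2 ratio, n(C9H8O4) = 1/2 × 0.02345 = 0.01172 mol
mass of C9H8O4 = 0.01172 × 180.16 = 2.112 g

2.112 g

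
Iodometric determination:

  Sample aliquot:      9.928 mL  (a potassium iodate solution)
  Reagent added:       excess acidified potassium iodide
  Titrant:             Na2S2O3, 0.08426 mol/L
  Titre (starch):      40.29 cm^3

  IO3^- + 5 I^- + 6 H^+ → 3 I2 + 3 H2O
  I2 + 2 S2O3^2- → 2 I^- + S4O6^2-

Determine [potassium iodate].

0.05699 mol/L

n(S2O3^2-) = 0.04029 × 0.08426 = 3.395 × 10^-3 mol
n(I2) = n(S2O3^2-)/2 = 1.697 × 10^-3 mol
From the 1:3 ratio, n(IO3^-) in the aliquot = 1/3 × 1.697 × 10^-3 = 5.658 × 10^-4 mol
[IO3^-] = 5.658 × 10^-4 / 0.009928 = 0.05699 mol/L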